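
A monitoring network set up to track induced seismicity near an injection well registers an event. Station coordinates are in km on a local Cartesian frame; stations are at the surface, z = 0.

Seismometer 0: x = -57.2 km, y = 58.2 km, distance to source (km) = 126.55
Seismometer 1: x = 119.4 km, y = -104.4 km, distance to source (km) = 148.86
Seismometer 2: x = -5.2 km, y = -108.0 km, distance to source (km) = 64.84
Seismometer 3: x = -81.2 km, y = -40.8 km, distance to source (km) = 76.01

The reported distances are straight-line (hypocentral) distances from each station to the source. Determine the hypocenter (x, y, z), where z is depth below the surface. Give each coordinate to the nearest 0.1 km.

(-16.4, -55.8, 36.8)

Each station gives a sphere (x−x_i)² + (y−y_i)² + z² = d_i² (stations at z=0).
Subtracting the Seismometer 0 sphere from Seismometer 1 and Seismometer 2: z² cancels, leaving linear equations in x and y:
353.2 x − 325.2 y = 12352.24
104.0 x − 332.4 y = 16842.64
Solving: x ≈ -16.407, y ≈ -55.803 km (keep extra digits for the depth step; rounded: -16.4, -55.8).
Then from the Seismometer 0 sphere: z² = 126.55² − (x + 57.2)² − (y − 58.2)² with x = -16.407, y = -55.803, so z ≈ 36.799 ≈ 36.8 km.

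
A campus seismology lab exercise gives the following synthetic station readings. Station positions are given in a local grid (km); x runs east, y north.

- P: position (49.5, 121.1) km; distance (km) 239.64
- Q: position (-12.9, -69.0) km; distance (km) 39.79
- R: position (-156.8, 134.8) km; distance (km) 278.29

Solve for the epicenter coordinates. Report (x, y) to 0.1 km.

Circle about each station: (x − 49.5)² + (y − 121.1)² = 239.64²; (x + 12.9)² + (y + 69.0)² = 39.79²; (x + 156.8)² + (y − 134.8)² = 278.29².
Subtracting the P equation from the Q and R equations removes the quadratic terms:
-124.8 x − 380.2 y = 43656.04
-412.6 x + 27.4 y = 5623.83
Solving the 2×2 system: x ≈ -20.8, y ≈ -108.0 km.
Check against P (with the unrounded x, y): √((x − 49.5)²+(y − 121.1)²) = 239.64 ≈ 239.64 km. ✓

-20.8 km east, -108.0 km north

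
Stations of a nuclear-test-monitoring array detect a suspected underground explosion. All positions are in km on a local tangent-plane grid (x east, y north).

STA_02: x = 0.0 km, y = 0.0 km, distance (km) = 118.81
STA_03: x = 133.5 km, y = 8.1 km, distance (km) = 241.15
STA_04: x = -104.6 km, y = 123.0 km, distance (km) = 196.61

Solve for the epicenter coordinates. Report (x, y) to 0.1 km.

(-93.5, -73.3)

Circle about each station: x² + y² = 118.81²; (x − 133.5)² + (y − 8.1)² = 241.15²; (x + 104.6)² + (y − 123.0)² = 196.61².
Subtracting the STA_02 equation from the STA_03 and STA_04 equations removes the quadratic terms:
267.0 x + 16.2 y = -26149.65
-209.2 x + 246.0 y = 1530.48
Solving the 2×2 system: x ≈ -93.5, y ≈ -73.3 km.
Check against STA_02 (with the unrounded x, y): √(x²+y²) = 118.79 ≈ 118.81 km. ✓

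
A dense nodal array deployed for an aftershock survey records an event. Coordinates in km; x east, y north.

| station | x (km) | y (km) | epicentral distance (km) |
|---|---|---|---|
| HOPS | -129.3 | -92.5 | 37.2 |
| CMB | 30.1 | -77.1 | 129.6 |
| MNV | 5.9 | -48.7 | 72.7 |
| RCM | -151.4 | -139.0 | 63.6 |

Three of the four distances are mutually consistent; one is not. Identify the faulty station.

Solve using three stations at a time. Using HOPS, CMB, RCM (subtract circle equations pairwise → linear system) gives (x, y) ≈ (-95.7, -108.4).
Distances from that point to each station vs reported:
  HOPS: calculated 37.2 vs reported 37.2 → residual 0.0 km
  CMB: calculated 129.6 vs reported 129.6 → residual 0.0 km
  MNV: calculated 117.8 vs reported 72.7 → residual 45.1 km
  RCM: calculated 63.6 vs reported 63.6 → residual 0.0 km
HOPS, CMB, RCM are mutually consistent (residuals ≈ 0); MNV is off by 45.1 km.

MNV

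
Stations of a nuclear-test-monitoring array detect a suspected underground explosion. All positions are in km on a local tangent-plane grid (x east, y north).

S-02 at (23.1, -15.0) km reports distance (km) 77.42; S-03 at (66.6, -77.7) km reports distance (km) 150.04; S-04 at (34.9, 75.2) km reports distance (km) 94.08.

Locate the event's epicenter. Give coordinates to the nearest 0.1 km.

x ≈ -43.9 km, y ≈ 23.8 km

Circle about each station: (x − 23.1)² + (y + 15.0)² = 77.42²; (x − 66.6)² + (y + 77.7)² = 150.04²; (x − 34.9)² + (y − 75.2)² = 94.08².
Subtracting the S-02 equation from the S-03 and S-04 equations removes the quadratic terms:
87.0 x − 125.4 y = -6803.91
23.6 x + 180.4 y = 3257.25
Solving the 2×2 system: x ≈ -43.9, y ≈ 23.8 km.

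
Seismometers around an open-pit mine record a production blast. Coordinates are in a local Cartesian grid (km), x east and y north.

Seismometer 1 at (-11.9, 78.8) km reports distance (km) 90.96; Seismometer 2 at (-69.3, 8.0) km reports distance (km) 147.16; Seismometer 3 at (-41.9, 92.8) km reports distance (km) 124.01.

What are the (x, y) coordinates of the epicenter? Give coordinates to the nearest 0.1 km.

x ≈ 72.9 km, y ≈ 45.9 km

Circle about each station: (x + 11.9)² + (y − 78.8)² = 90.96²; (x + 69.3)² + (y − 8.0)² = 147.16²; (x + 41.9)² + (y − 92.8)² = 124.01².
Subtracting the Seismometer 1 equation from the Seismometer 2 and Seismometer 3 equations removes the quadratic terms:
-114.8 x − 141.6 y = -14866.90
-60.0 x + 28.0 y = -3088.36
Solving the 2×2 system: x ≈ 72.9, y ≈ 45.9 km.
Check against Seismometer 1 (with the unrounded x, y): √((x + 11.9)²+(y − 78.8)²) = 90.95 ≈ 90.96 km. ✓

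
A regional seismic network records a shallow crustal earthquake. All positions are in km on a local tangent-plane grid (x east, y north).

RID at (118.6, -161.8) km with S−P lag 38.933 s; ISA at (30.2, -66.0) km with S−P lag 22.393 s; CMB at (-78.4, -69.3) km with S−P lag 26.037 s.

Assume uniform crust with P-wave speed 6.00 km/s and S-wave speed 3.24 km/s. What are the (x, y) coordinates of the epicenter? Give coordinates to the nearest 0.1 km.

Distance from S−P lag: d = Δt · v_P v_S / (v_P − v_S) = Δt · (6.00·3.24)/(6.00−3.24) ≈ 7.0435·Δt.
So d_RID = 274.22, d_ISA = 157.72, d_CMB = 183.39 km.
Circle about each station: (x − 118.6)² + (y + 161.8)² = 274.22²; (x − 30.2)² + (y + 66.0)² = 157.72²; (x + 78.4)² + (y + 69.3)² = 183.39².
Subtracting the RID equation from the ISA and CMB equations removes the quadratic terms:
-176.8 x + 191.6 y = 15343.85
-394.0 x + 185.0 y = 12268.57
Solving the 2×2 system: x ≈ 11.4, y ≈ 90.6 km.

x ≈ 11.4 km, y ≈ 90.6 km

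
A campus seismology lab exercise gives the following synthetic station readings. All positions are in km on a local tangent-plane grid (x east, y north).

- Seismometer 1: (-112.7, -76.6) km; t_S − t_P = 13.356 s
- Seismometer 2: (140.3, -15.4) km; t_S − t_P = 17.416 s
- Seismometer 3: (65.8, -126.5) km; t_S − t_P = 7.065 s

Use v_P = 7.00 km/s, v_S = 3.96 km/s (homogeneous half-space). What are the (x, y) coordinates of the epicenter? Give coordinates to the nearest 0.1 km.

(6.6, -101.1)

Distance from S−P lag: d = Δt · v_P v_S / (v_P − v_S) = Δt · (7.00·3.96)/(7.00−3.96) ≈ 9.1184·Δt.
So d_Seismometer 1 = 121.79, d_Seismometer 2 = 158.81, d_Seismometer 3 = 64.42 km.
Circle about each station: (x + 112.7)² + (y + 76.6)² = 121.79²; (x − 140.3)² + (y + 15.4)² = 158.81²; (x − 65.8)² + (y + 126.5)² = 64.42².
Subtracting the Seismometer 1 equation from the Seismometer 2 and Seismometer 3 equations removes the quadratic terms:
506.0 x + 122.4 y = -9035.41
357.0 x − 99.8 y = 12445.91
Solving the 2×2 system: x ≈ 6.6, y ≈ -101.1 km.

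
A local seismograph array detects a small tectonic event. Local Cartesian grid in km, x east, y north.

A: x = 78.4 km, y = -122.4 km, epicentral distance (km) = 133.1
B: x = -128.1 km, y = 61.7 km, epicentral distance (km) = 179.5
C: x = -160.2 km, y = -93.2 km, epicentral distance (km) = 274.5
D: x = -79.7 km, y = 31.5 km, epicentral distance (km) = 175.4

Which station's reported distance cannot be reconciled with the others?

Solve using three stations at a time. Using A, C, D (subtract circle equations pairwise → linear system) gives (x, y) ≈ (94.2, 9.6).
Distances from that point to each station vs reported:
  A: calculated 133.0 vs reported 133.1 → residual 0.1 km
  B: calculated 228.4 vs reported 179.5 → residual 48.9 km
  C: calculated 274.4 vs reported 274.5 → residual 0.1 km
  D: calculated 175.3 vs reported 175.4 → residual 0.1 km
A, C, D are mutually consistent (residuals ≈ 0); B is off by 48.9 km.

B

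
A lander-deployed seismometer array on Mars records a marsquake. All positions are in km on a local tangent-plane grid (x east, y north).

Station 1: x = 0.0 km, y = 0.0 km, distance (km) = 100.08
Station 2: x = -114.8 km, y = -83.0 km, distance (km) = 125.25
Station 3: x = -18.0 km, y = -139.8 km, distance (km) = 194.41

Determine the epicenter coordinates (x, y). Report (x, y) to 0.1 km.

x ≈ -91.7 km, y ≈ 40.1 km

Circle about each station: x² + y² = 100.08²; (x + 114.8)² + (y + 83.0)² = 125.25²; (x + 18.0)² + (y + 139.8)² = 194.41².
Subtracting the Station 1 equation from the Station 2 and Station 3 equations removes the quadratic terms:
-229.6 x − 166.0 y = 14396.48
-36.0 x − 279.6 y = -7911.20
Solving the 2×2 system: x ≈ -91.7, y ≈ 40.1 km.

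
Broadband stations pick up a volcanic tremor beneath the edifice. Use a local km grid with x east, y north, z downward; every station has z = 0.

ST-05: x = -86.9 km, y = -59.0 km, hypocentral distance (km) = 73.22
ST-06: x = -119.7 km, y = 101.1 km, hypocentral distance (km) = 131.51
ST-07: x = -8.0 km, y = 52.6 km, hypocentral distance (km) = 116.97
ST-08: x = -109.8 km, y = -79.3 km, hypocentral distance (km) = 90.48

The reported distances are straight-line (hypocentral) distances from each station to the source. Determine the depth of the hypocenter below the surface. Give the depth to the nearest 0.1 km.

Each station gives a sphere (x−x_i)² + (y−y_i)² + z² = d_i² (stations at z=0).
Subtracting the ST-05 sphere from ST-06 and ST-07: z² cancels, leaving linear equations in x and y:
-65.6 x + 320.2 y = 1582.98
157.8 x + 223.2 y = -16522.66
Solving: x ≈ -86.603, y ≈ -12.799 km (keep extra digits for the depth step; rounded: -86.6, -12.8).
Then from the ST-05 sphere: z² = 73.22² − (x + 86.9)² − (y + 59.0)² with x = -86.603, y = -12.799, so z ≈ 56.803 ≈ 56.8 km.

depth ≈ 56.8 km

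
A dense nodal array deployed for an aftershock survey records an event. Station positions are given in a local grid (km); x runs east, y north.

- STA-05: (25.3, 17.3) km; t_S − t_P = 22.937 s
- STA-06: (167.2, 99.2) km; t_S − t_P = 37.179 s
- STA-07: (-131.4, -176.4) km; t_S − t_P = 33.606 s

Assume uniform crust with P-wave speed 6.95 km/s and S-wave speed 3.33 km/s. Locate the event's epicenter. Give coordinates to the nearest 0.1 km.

76.0 km east, -120.3 km north

Distance from S−P lag: d = Δt · v_P v_S / (v_P − v_S) = Δt · (6.95·3.33)/(6.95−3.33) ≈ 6.3932·Δt.
So d_STA-05 = 146.64, d_STA-06 = 237.69, d_STA-07 = 214.85 km.
Circle about each station: (x − 25.3)² + (y − 17.3)² = 146.64²; (x − 167.2)² + (y − 99.2)² = 237.69²; (x + 131.4)² + (y + 176.4)² = 214.85².
Subtracting pairs of circle equations eliminates x²+y² and gives linear equations (the radical axes):
283.8 x + 163.8 y = 1863.85
-313.4 x − 387.4 y = 22786.31
Solving the 2×2 system: x ≈ 76.0, y ≈ -120.3 km.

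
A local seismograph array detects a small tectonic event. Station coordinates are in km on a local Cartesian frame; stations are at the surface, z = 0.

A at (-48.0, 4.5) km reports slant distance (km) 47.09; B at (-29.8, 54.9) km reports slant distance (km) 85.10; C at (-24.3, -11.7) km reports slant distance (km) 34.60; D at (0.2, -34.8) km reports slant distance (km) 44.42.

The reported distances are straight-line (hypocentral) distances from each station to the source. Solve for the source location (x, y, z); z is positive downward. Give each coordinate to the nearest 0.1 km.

x ≈ -28.5 km, y ≈ -23.9 km, depth ≈ 32.1 km

Each station gives a sphere (x−x_i)² + (y−y_i)² + z² = d_i² (stations at z=0).
Subtracting the A sphere from B and C: z² cancels, leaving linear equations in x and y:
36.4 x + 100.8 y = -3446.74
47.4 x − 32.4 y = -576.56
Solving: x ≈ -28.502, y ≈ -23.902 km (keep extra digits for the depth step; rounded: -28.5, -23.9).
Then from the A sphere: z² = 47.09² − (x + 48.0)² − (y − 4.5)² with x = -28.502, y = -23.902, so z ≈ 32.103 ≈ 32.1 km.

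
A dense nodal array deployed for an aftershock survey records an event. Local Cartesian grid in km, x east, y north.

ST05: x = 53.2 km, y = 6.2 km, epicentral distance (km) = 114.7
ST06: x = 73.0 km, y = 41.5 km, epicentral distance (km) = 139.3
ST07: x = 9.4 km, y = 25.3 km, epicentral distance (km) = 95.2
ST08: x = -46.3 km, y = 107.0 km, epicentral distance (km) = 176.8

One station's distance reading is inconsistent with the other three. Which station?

Solve using three stations at a time. Using ST06, ST07, ST08 (subtract circle equations pairwise → linear system) gives (x, y) ≈ (-14.5, -67.0).
Distances from that point to each station vs reported:
  ST05: calculated 99.7 vs reported 114.7 → residual 15.0 km
  ST06: calculated 139.4 vs reported 139.3 → residual 0.1 km
  ST07: calculated 95.4 vs reported 95.2 → residual 0.2 km
  ST08: calculated 176.9 vs reported 176.8 → residual 0.1 km
ST06, ST07, ST08 are mutually consistent (residuals ≈ 0); ST05 is off by 15.0 km.

ST05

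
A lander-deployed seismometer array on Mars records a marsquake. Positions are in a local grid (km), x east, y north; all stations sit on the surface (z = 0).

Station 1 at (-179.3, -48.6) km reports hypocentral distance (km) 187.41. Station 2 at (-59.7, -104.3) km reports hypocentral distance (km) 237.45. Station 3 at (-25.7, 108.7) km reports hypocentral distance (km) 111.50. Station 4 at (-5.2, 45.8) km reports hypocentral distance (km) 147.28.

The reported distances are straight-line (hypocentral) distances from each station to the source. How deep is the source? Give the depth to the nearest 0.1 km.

z ≈ 61.8 km

Each station gives a sphere (x−x_i)² + (y−y_i)² + z² = d_i² (stations at z=0).
Subtracting the Station 1 sphere from Station 2 and Station 3: z² cancels, leaving linear equations in x and y:
239.2 x − 111.4 y = -41327.86
307.2 x + 314.6 y = 655.99
Solving: x ≈ -118.098, y ≈ 117.405 km (keep extra digits for the depth step; rounded: -118.1, 117.4).
Then from the Station 1 sphere: z² = 187.41² − (x + 179.3)² − (y + 48.6)² with x = -118.098, y = 117.405, so z ≈ 61.799 ≈ 61.8 km.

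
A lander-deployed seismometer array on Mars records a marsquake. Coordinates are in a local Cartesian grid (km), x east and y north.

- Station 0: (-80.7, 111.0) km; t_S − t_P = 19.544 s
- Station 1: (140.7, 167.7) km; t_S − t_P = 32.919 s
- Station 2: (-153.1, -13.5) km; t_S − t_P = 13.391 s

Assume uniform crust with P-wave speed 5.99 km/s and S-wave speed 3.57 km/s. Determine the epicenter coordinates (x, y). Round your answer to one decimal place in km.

Distance from S−P lag: d = Δt · v_P v_S / (v_P − v_S) = Δt · (5.99·3.57)/(5.99−3.57) ≈ 8.8365·Δt.
So d_Station 0 = 172.70, d_Station 1 = 290.89, d_Station 2 = 118.33 km.
Circle about each station: (x + 80.7)² + (y − 111.0)² = 172.70²; (x − 140.7)² + (y − 167.7)² = 290.89²; (x + 153.1)² + (y + 13.5)² = 118.33².
Subtracting the Station 0 equation from the Station 1 and Station 2 equations removes the quadratic terms:
442.8 x + 113.4 y = -25705.41
-144.8 x − 249.0 y = 20611.67
Solving the 2×2 system: x ≈ -43.3, y ≈ -57.6 km.

(-43.3, -57.6)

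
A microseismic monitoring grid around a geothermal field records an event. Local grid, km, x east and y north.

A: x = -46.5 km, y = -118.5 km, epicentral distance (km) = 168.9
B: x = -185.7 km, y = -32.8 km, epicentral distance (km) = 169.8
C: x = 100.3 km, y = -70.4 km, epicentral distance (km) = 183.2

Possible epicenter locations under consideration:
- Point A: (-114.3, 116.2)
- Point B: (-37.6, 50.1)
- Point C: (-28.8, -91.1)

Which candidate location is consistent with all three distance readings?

Point B

For each candidate, compare |candidate − station| to the reported distance:
Point A: residuals A 75.4, B 4.6, C 101.2 → max 101.2 km
Point B: residuals A 0.1, B 0.1, C 0.1 → max 0.1 km
Point C: residuals A 136.3, B 2.4, C 52.5 → max 136.3 km
Only Point B has all residuals ≈ 0.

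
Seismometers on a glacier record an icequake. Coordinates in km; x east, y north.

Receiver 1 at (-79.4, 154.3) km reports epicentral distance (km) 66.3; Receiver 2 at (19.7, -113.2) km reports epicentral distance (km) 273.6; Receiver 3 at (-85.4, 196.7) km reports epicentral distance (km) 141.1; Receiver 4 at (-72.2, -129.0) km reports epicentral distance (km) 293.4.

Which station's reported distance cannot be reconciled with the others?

Solve using three stations at a time. Using Receiver 1, Receiver 2, Receiver 4 (subtract circle equations pairwise → linear system) gives (x, y) ≈ (-13.2, 158.4).
Distances from that point to each station vs reported:
  Receiver 1: calculated 66.3 vs reported 66.3 → residual 0.0 km
  Receiver 2: calculated 273.6 vs reported 273.6 → residual 0.0 km
  Receiver 3: calculated 81.7 vs reported 141.1 → residual 59.4 km
  Receiver 4: calculated 293.4 vs reported 293.4 → residual 0.0 km
Receiver 1, Receiver 2, Receiver 4 are mutually consistent (residuals ≈ 0); Receiver 3 is off by 59.4 km.

Receiver 3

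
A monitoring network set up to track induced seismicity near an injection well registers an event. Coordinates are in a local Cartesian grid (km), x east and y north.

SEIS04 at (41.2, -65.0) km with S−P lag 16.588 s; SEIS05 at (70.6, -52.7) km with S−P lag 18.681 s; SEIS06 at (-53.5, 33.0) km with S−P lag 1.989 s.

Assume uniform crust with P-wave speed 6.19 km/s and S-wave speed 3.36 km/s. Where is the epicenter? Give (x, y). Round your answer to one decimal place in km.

(-45.3, 20.9)

Distance from S−P lag: d = Δt · v_P v_S / (v_P − v_S) = Δt · (6.19·3.36)/(6.19−3.36) ≈ 7.3493·Δt.
So d_SEIS04 = 121.91, d_SEIS05 = 137.29, d_SEIS06 = 14.62 km.
Circle about each station: (x − 41.2)² + (y + 65.0)² = 121.91²; (x − 70.6)² + (y + 52.7)² = 137.29²; (x + 53.5)² + (y − 33.0)² = 14.62².
Subtracting the SEIS04 equation from the SEIS05 and SEIS06 equations removes the quadratic terms:
58.8 x + 24.6 y = -2147.29
-189.4 x + 196.0 y = 12677.11
Solving the 2×2 system: x ≈ -45.3, y ≈ 20.9 km.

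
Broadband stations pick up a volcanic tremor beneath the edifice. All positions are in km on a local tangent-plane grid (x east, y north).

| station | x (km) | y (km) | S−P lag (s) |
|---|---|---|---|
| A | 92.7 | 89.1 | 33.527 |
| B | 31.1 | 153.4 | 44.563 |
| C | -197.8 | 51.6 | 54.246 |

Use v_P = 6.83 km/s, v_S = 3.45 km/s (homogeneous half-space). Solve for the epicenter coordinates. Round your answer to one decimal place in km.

(127.0, -142.1)

Distance from S−P lag: d = Δt · v_P v_S / (v_P − v_S) = Δt · (6.83·3.45)/(6.83−3.45) ≈ 6.9714·Δt.
So d_A = 233.73, d_B = 310.67, d_C = 378.17 km.
Circle about each station: (x − 92.7)² + (y − 89.1)² = 233.73²; (x − 31.1)² + (y − 153.4)² = 310.67²; (x + 197.8)² + (y − 51.6)² = 378.17².
Subtracting the A equation from the B and C equations removes the quadratic terms:
-123.2 x + 128.6 y = -33919.47
-581.0 x − 75.0 y = -63127.54
Solving the 2×2 system: x ≈ 127.0, y ≈ -142.1 km.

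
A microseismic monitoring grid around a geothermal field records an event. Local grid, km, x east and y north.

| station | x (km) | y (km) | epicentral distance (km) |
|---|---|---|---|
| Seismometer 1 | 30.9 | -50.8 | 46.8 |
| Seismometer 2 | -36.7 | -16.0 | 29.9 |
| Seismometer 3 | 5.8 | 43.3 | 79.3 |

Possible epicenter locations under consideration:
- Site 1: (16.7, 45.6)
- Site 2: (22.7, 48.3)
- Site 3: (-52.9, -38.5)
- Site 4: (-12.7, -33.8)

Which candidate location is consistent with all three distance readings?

Site 4

For each candidate, compare |candidate − station| to the reported distance:
Site 1: residuals Seismometer 1 50.6, Seismometer 2 51.6, Seismometer 3 68.2 → max 68.2 km
Site 2: residuals Seismometer 1 52.6, Seismometer 2 57.6, Seismometer 3 61.7 → max 61.7 km
Site 3: residuals Seismometer 1 37.9, Seismometer 2 2.2, Seismometer 3 21.4 → max 37.9 km
Site 4: residuals Seismometer 1 0.0, Seismometer 2 0.0, Seismometer 3 0.0 → max 0.0 km
Only Site 4 has all residuals ≈ 0.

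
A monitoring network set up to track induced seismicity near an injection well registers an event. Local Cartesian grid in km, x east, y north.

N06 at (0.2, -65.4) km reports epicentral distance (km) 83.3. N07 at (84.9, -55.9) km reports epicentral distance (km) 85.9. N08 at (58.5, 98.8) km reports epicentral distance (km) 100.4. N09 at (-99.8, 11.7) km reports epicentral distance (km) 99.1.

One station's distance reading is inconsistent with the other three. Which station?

N07

Solve using three stations at a time. Using N06, N08, N09 (subtract circle equations pairwise → linear system) gives (x, y) ≈ (-0.9, 17.9).
Distances from that point to each station vs reported:
  N06: calculated 83.3 vs reported 83.3 → residual 0.0 km
  N07: calculated 113.2 vs reported 85.9 → residual 27.3 km
  N08: calculated 100.4 vs reported 100.4 → residual 0.0 km
  N09: calculated 99.1 vs reported 99.1 → residual 0.0 km
N06, N08, N09 are mutually consistent (residuals ≈ 0); N07 is off by 27.3 km.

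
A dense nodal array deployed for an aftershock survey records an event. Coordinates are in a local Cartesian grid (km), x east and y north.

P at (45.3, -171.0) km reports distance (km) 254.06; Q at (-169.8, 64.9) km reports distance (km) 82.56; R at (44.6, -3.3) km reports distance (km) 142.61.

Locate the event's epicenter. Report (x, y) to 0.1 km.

Circle about each station: (x − 45.3)² + (y + 171.0)² = 254.06²; (x + 169.8)² + (y − 64.9)² = 82.56²; (x − 44.6)² + (y + 3.3)² = 142.61².
Subtracting the P equation from the Q and R equations removes the quadratic terms:
-430.2 x + 471.8 y = 59481.29
-1.4 x + 335.4 y = 14915.83
Solving the 2×2 system: x ≈ -89.9, y ≈ 44.1 km.
Check against P (with the unrounded x, y): √((x − 45.3)²+(y + 171.0)²) = 254.06 ≈ 254.06 km. ✓

-89.9 km east, 44.1 km north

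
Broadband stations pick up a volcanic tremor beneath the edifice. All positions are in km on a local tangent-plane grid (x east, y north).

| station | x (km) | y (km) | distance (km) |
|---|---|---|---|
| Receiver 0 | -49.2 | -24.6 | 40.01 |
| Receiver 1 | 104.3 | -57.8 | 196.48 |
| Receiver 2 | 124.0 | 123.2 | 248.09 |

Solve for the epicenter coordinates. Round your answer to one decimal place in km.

(-86.0, -8.9)

Circle about each station: (x + 49.2)² + (y + 24.6)² = 40.01²; (x − 104.3)² + (y + 57.8)² = 196.48²; (x − 124.0)² + (y − 123.2)² = 248.09².
Subtracting the Receiver 0 equation from the Receiver 1 and Receiver 2 equations removes the quadratic terms:
307.0 x − 66.4 y = -25810.06
346.4 x + 295.6 y = -32419.41
Solving the 2×2 system: x ≈ -86.0, y ≈ -8.9 km.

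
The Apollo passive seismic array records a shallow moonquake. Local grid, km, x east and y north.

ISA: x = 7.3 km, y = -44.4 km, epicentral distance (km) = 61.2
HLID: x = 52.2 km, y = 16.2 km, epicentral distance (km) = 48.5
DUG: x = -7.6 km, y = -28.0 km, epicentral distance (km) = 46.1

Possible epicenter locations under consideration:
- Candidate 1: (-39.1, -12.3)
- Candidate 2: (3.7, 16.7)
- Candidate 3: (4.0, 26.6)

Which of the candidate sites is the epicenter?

Candidate 2

For each candidate, compare |candidate − station| to the reported distance:
Candidate 1: residuals ISA 4.8, HLID 47.1, DUG 10.9 → max 47.1 km
Candidate 2: residuals ISA 0.0, HLID 0.0, DUG 0.0 → max 0.0 km
Candidate 3: residuals ISA 9.9, HLID 0.8, DUG 9.7 → max 9.9 km
Only Candidate 2 has all residuals ≈ 0.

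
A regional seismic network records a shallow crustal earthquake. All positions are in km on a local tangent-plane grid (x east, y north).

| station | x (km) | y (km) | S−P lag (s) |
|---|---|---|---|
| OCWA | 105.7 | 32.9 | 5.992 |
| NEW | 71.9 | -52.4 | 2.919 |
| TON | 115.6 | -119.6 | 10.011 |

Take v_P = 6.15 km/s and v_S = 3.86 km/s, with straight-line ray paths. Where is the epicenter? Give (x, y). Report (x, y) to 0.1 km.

78.2 km east, -22.8 km north

Distance from S−P lag: d = Δt · v_P v_S / (v_P − v_S) = Δt · (6.15·3.86)/(6.15−3.86) ≈ 10.3664·Δt.
So d_OCWA = 62.12, d_NEW = 30.26, d_TON = 103.78 km.
Circle about each station: (x − 105.7)² + (y − 32.9)² = 62.12²; (x − 71.9)² + (y + 52.4)² = 30.26²; (x − 115.6)² + (y + 119.6)² = 103.78².
Subtracting the OCWA equation from the NEW and TON equations removes the quadratic terms:
-67.6 x − 170.6 y = -1396.30
19.8 x − 305.0 y = 8501.23
Solving the 2×2 system: x ≈ 78.2, y ≈ -22.8 km.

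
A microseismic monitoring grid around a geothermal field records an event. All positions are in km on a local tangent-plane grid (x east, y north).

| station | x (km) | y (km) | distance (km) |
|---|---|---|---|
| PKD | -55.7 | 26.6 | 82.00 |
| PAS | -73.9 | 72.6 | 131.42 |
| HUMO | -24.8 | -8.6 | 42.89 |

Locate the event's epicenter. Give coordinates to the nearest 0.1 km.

-29.8 km east, -51.2 km north

Circle about each station: (x + 55.7)² + (y − 26.6)² = 82.00²; (x + 73.9)² + (y − 72.6)² = 131.42²; (x + 24.8)² + (y + 8.6)² = 42.89².
Subtracting pairs of circle equations eliminates x²+y² and gives linear equations (the radical axes):
-36.4 x + 92.0 y = -3625.30
61.8 x − 70.4 y = 1763.40
Solving the 2×2 system: x ≈ -29.8, y ≈ -51.2 km.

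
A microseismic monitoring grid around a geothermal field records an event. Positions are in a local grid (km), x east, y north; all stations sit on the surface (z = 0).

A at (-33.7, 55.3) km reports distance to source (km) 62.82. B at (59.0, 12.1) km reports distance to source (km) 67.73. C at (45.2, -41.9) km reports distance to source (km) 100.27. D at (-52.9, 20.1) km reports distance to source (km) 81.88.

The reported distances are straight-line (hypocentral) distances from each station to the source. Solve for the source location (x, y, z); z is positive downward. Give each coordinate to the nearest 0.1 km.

Each station gives a sphere (x−x_i)² + (y−y_i)² + z² = d_i² (stations at z=0).
Subtracting the A sphere from B and C: z² cancels, leaving linear equations in x and y:
185.4 x − 86.4 y = -1207.37
157.8 x − 194.4 y = -6502.85
Solving: x ≈ 14.599, y ≈ 45.301 km (keep extra digits for the depth step; rounded: 14.6, 45.3).
Then from the A sphere: z² = 62.82² − (x + 33.7)² − (y − 55.3)² with x = 14.599, y = 45.301, so z ≈ 38.905 ≈ 38.9 km.
Check against D (with the unrounded solution): distance 81.88 ≈ 81.88 km. ✓

x ≈ 14.6 km, y ≈ 45.3 km, depth ≈ 38.9 km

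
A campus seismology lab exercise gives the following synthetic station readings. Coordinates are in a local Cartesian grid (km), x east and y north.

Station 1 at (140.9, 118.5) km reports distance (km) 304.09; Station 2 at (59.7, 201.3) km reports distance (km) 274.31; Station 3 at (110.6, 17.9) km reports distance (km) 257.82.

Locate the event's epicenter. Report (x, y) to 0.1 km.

x ≈ -147.2 km, y ≈ 21.2 km

Circle about each station: (x − 140.9)² + (y − 118.5)² = 304.09²; (x − 59.7)² + (y − 201.3)² = 274.31²; (x − 110.6)² + (y − 17.9)² = 257.82².
Subtracting pairs of circle equations eliminates x²+y² and gives linear equations (the radical axes):
-162.4 x + 165.6 y = 27415.47
-60.6 x − 201.2 y = 4657.29
Solving the 2×2 system: x ≈ -147.2, y ≈ 21.2 km.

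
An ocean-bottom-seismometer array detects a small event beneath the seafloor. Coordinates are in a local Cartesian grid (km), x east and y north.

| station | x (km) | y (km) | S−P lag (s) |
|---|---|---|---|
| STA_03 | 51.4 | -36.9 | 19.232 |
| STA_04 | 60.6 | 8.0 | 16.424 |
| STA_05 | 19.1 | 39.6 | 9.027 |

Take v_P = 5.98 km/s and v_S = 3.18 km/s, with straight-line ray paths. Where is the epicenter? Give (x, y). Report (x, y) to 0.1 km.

x ≈ -39.8 km, y ≈ 56.6 km

Distance from S−P lag: d = Δt · v_P v_S / (v_P − v_S) = Δt · (5.98·3.18)/(5.98−3.18) ≈ 6.7916·Δt.
So d_STA_03 = 130.62, d_STA_04 = 111.54, d_STA_05 = 61.31 km.
Circle about each station: (x − 51.4)² + (y + 36.9)² = 130.62²; (x − 60.6)² + (y − 8.0)² = 111.54²; (x − 19.1)² + (y − 39.6)² = 61.31².
Subtracting pairs of circle equations eliminates x²+y² and gives linear equations (the radical axes):
18.4 x + 89.8 y = 4353.20
-64.6 x + 153.0 y = 11232.07
Solving the 2×2 system: x ≈ -39.8, y ≈ 56.6 km.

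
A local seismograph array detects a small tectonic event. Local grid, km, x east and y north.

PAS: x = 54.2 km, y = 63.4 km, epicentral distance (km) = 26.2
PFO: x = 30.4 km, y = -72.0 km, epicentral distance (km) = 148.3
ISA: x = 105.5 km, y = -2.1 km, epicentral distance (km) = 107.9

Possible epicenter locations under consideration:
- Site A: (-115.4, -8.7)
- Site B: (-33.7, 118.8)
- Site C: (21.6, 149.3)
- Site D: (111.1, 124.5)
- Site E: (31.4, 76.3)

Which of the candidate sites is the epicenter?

Site E

For each candidate, compare |candidate − station| to the reported distance:
Site A: residuals PAS 158.1, PFO 10.6, ISA 113.1 → max 158.1 km
Site B: residuals PAS 77.7, PFO 53.0, ISA 76.5 → max 77.7 km
Site C: residuals PAS 65.7, PFO 73.2, ISA 65.2 → max 73.2 km
Site D: residuals PAS 57.3, PFO 64.1, ISA 18.8 → max 64.1 km
Site E: residuals PAS 0.0, PFO 0.0, ISA 0.0 → max 0.0 km
Only Site E has all residuals ≈ 0.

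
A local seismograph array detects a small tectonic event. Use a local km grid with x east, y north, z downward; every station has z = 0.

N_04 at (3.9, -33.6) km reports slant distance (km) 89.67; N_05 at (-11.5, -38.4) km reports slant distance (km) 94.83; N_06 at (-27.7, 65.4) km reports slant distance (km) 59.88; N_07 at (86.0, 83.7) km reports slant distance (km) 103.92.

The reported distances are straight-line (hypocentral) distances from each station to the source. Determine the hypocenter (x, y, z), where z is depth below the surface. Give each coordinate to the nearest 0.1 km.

Each station gives a sphere (x−x_i)² + (y−y_i)² + z² = d_i² (stations at z=0).
Subtracting the N_04 sphere from N_05 and N_06: z² cancels, leaving linear equations in x and y:
-30.8 x − 9.6 y = -489.38
-63.2 x + 198.0 y = 8355.37
Solving: x ≈ 2.488, y ≈ 42.993 km (keep extra digits for the depth step; rounded: 2.5, 43.0).
Then from the N_04 sphere: z² = 89.67² − (x − 3.9)² − (y + 33.6)² with x = 2.488, y = 42.993, so z ≈ 46.607 ≈ 46.6 km.

(2.5, 43.0, 46.6)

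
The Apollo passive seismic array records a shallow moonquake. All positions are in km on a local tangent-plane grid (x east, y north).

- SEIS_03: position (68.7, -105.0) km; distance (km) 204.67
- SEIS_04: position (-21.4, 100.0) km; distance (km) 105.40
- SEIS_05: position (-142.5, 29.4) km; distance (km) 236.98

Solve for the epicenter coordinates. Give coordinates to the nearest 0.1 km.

84.0 km east, 99.1 km north

Circle about each station: (x − 68.7)² + (y + 105.0)² = 204.67²; (x + 21.4)² + (y − 100.0)² = 105.40²; (x + 142.5)² + (y − 29.4)² = 236.98².
Subtracting the SEIS_03 equation from the SEIS_04 and SEIS_05 equations removes the quadratic terms:
-180.2 x + 410.0 y = 25493.92
-422.4 x + 268.8 y = -8843.79
Solving the 2×2 system: x ≈ 84.0, y ≈ 99.1 km.
Check against SEIS_03 (with the unrounded x, y): √((x − 68.7)²+(y + 105.0)²) = 204.67 ≈ 204.67 km. ✓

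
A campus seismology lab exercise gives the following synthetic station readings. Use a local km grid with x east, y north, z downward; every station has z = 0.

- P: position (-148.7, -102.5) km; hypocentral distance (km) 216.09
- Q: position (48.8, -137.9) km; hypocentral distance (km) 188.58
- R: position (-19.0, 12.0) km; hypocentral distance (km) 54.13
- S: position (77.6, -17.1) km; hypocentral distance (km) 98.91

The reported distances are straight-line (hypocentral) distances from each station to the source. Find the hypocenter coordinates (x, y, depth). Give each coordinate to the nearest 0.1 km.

Each station gives a sphere (x−x_i)² + (y−y_i)² + z² = d_i² (stations at z=0).
Subtracting the P sphere from Q and R: z² cancels, leaving linear equations in x and y:
395.0 x − 70.8 y = -87.62
259.4 x + 229.0 y = 11651.89
Solving: x ≈ 7.396, y ≈ 42.503 km (keep extra digits for the depth step; rounded: 7.4, 42.5).
Then from the P sphere: z² = 216.09² − (x + 148.7)² − (y + 102.5)² with x = 7.396, y = 42.503, so z ≈ 36.098 ≈ 36.1 km.
Check against S (with the unrounded solution): distance 98.91 ≈ 98.91 km. ✓

x ≈ 7.4 km, y ≈ 42.5 km, depth ≈ 36.1 km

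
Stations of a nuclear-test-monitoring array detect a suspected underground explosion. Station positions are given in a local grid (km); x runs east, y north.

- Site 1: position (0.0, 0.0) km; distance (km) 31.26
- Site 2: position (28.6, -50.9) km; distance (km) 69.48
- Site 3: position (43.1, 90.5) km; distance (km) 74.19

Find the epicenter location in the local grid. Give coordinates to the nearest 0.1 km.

Circle about each station: x² + y² = 31.26²; (x − 28.6)² + (y + 50.9)² = 69.48²; (x − 43.1)² + (y − 90.5)² = 74.19².
Subtracting pairs of circle equations eliminates x²+y² and gives linear equations (the radical axes):
57.2 x − 101.8 y = -441.51
86.2 x + 181.0 y = 5520.89
Solving the 2×2 system: x ≈ 25.2, y ≈ 18.5 km.

x ≈ 25.2 km, y ≈ 18.5 km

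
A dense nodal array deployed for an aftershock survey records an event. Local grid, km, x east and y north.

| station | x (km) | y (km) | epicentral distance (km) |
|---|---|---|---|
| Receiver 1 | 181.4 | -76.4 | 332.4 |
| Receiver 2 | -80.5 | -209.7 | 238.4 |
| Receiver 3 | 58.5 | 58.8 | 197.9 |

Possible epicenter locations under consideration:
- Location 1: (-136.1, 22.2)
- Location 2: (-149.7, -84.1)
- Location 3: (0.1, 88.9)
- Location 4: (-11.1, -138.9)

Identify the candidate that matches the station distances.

Location 1

For each candidate, compare |candidate − station| to the reported distance:
Location 1: residuals Receiver 1 0.1, Receiver 2 0.1, Receiver 3 0.1 → max 0.1 km
Location 2: residuals Receiver 1 1.2, Receiver 2 95.0, Receiver 3 54.6 → max 95.0 km
Location 3: residuals Receiver 1 87.1, Receiver 2 70.9, Receiver 3 132.2 → max 132.2 km
Location 4: residuals Receiver 1 130.0, Receiver 2 139.3, Receiver 3 11.7 → max 139.3 km
Only Location 1 has all residuals ≈ 0.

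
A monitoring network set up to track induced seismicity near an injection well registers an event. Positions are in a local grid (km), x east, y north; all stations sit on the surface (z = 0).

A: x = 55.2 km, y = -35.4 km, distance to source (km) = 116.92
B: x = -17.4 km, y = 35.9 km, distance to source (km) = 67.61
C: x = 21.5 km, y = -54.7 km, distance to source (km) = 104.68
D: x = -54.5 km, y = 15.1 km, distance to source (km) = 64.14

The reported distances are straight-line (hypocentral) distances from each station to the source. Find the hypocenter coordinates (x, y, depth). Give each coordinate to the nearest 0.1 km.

Each station gives a sphere (x−x_i)² + (y−y_i)² + z² = d_i² (stations at z=0).
Subtracting the A sphere from B and C: z² cancels, leaving linear equations in x and y:
-145.2 x + 142.6 y = 6390.54
-67.4 x − 38.6 y = 1866.52
Solving: x ≈ -33.704, y ≈ 10.496 km (keep extra digits for the depth step; rounded: -33.7, 10.5).
Then from the A sphere: z² = 116.92² − (x − 55.2)² − (y + 35.4)² with x = -33.704, y = 10.496, so z ≈ 60.497 ≈ 60.5 km.

x ≈ -33.7 km, y ≈ 10.5 km, depth ≈ 60.5 km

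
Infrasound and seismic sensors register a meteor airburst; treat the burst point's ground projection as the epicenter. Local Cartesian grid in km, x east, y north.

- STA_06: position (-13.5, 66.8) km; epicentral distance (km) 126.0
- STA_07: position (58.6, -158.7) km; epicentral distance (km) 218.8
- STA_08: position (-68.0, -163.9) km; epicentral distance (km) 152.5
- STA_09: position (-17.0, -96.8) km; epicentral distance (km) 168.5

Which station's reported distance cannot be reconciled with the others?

STA_09

Solve using three stations at a time. Using STA_06, STA_07, STA_08 (subtract circle equations pairwise → linear system) gives (x, y) ≈ (-107.9, -16.7).
Distances from that point to each station vs reported:
  STA_06: calculated 126.0 vs reported 126.0 → residual 0.0 km
  STA_07: calculated 218.8 vs reported 218.8 → residual 0.0 km
  STA_08: calculated 152.5 vs reported 152.5 → residual 0.0 km
  STA_09: calculated 121.1 vs reported 168.5 → residual 47.4 km
STA_06, STA_07, STA_08 are mutually consistent (residuals ≈ 0); STA_09 is off by 47.4 km.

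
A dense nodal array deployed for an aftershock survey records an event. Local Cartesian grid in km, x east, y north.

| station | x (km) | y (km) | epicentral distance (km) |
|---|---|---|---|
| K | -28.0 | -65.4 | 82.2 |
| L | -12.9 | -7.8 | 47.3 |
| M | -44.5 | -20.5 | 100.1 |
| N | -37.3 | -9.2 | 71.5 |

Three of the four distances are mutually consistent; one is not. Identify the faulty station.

M

Solve using three stations at a time. Using K, L, N (subtract circle equations pairwise → linear system) gives (x, y) ≈ (34.0, -11.6).
Distances from that point to each station vs reported:
  K: calculated 82.1 vs reported 82.2 → residual 0.1 km
  L: calculated 47.1 vs reported 47.3 → residual 0.2 km
  M: calculated 79.0 vs reported 100.1 → residual 21.1 km
  N: calculated 71.3 vs reported 71.5 → residual 0.2 km
K, L, N are mutually consistent (residuals ≈ 0); M is off by 21.1 km.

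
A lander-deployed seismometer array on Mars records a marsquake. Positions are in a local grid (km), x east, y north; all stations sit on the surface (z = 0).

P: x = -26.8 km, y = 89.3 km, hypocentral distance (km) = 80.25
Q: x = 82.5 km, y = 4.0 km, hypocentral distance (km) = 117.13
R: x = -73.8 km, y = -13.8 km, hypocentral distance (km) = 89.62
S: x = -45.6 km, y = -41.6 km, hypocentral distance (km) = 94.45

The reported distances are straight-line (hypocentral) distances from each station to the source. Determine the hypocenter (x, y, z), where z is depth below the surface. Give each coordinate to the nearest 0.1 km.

x ≈ -17.9 km, y ≈ 30.7 km, depth ≈ 54.1 km

Each station gives a sphere (x−x_i)² + (y−y_i)² + z² = d_i² (stations at z=0).
Subtracting the P sphere from Q and R: z² cancels, leaving linear equations in x and y:
218.6 x − 170.6 y = -9149.85
-94.0 x − 206.2 y = -4647.53
Solving: x ≈ -17.899, y ≈ 30.698 km (keep extra digits for the depth step; rounded: -17.9, 30.7).
Then from the P sphere: z² = 80.25² − (x + 26.8)² − (y − 89.3)² with x = -17.899, y = 30.698, so z ≈ 54.098 ≈ 54.1 km.
Check against S (with the unrounded solution): distance 94.45 ≈ 94.45 km. ✓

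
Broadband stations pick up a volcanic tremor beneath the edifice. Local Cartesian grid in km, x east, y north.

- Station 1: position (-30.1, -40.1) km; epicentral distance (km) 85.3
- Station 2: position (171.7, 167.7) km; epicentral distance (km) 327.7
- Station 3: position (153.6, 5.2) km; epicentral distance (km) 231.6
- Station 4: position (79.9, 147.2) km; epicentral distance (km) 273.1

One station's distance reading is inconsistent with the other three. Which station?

Solve using three stations at a time. Using Station 1, Station 2, Station 4 (subtract circle equations pairwise → linear system) gives (x, y) ≈ (8.3, -116.4).
Distances from that point to each station vs reported:
  Station 1: calculated 85.4 vs reported 85.3 → residual 0.1 km
  Station 2: calculated 327.7 vs reported 327.7 → residual 0.0 km
  Station 3: calculated 189.5 vs reported 231.6 → residual 42.1 km
  Station 4: calculated 273.1 vs reported 273.1 → residual 0.0 km
Station 1, Station 2, Station 4 are mutually consistent (residuals ≈ 0); Station 3 is off by 42.1 km.

Station 3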